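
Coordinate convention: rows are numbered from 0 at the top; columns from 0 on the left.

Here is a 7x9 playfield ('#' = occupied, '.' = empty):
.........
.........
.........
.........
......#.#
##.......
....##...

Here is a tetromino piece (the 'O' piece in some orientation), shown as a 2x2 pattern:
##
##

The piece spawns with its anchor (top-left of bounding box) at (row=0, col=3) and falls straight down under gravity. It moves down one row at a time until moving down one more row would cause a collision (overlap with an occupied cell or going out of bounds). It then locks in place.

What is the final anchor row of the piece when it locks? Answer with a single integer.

Spawn at (row=0, col=3). Try each row:
  row 0: fits
  row 1: fits
  row 2: fits
  row 3: fits
  row 4: fits
  row 5: blocked -> lock at row 4

Answer: 4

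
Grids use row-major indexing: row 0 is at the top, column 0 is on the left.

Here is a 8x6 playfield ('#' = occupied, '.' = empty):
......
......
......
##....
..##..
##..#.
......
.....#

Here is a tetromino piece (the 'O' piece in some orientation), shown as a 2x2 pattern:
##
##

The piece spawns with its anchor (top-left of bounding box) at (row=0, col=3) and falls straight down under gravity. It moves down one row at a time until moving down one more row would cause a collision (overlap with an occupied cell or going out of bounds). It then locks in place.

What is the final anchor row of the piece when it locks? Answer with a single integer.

Answer: 2

Derivation:
Spawn at (row=0, col=3). Try each row:
  row 0: fits
  row 1: fits
  row 2: fits
  row 3: blocked -> lock at row 2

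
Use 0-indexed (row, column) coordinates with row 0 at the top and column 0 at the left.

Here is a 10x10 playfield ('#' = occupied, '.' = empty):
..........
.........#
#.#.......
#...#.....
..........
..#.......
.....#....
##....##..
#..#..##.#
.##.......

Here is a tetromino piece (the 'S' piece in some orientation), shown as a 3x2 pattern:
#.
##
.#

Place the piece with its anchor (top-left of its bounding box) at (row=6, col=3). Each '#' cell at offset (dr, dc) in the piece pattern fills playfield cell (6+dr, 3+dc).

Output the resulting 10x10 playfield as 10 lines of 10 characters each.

Fill (6+0,3+0) = (6,3)
Fill (6+1,3+0) = (7,3)
Fill (6+1,3+1) = (7,4)
Fill (6+2,3+1) = (8,4)

Answer: ..........
.........#
#.#.......
#...#.....
..........
..#.......
...#.#....
##.##.##..
#..##.##.#
.##.......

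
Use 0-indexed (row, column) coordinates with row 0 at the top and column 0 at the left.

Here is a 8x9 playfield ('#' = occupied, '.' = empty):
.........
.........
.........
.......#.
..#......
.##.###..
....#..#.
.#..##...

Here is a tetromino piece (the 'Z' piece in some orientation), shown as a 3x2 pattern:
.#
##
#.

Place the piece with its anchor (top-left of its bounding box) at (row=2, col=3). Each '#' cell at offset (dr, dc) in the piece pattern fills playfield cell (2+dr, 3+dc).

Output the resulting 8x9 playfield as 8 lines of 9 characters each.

Fill (2+0,3+1) = (2,4)
Fill (2+1,3+0) = (3,3)
Fill (2+1,3+1) = (3,4)
Fill (2+2,3+0) = (4,3)

Answer: .........
.........
....#....
...##..#.
..##.....
.##.###..
....#..#.
.#..##...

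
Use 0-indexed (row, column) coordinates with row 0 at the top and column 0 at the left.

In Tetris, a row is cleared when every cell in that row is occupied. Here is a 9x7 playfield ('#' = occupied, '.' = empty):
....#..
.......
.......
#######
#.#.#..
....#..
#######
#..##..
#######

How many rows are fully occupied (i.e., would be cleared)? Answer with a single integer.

Check each row:
  row 0: 6 empty cells -> not full
  row 1: 7 empty cells -> not full
  row 2: 7 empty cells -> not full
  row 3: 0 empty cells -> FULL (clear)
  row 4: 4 empty cells -> not full
  row 5: 6 empty cells -> not full
  row 6: 0 empty cells -> FULL (clear)
  row 7: 4 empty cells -> not full
  row 8: 0 empty cells -> FULL (clear)
Total rows cleared: 3

Answer: 3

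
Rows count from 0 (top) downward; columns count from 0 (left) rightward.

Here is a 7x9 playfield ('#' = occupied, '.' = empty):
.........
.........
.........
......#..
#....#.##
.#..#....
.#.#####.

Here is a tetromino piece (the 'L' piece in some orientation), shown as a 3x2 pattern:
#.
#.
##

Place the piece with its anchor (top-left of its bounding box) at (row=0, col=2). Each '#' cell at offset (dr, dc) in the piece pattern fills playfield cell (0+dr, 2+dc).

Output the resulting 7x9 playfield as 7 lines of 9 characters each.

Fill (0+0,2+0) = (0,2)
Fill (0+1,2+0) = (1,2)
Fill (0+2,2+0) = (2,2)
Fill (0+2,2+1) = (2,3)

Answer: ..#......
..#......
..##.....
......#..
#....#.##
.#..#....
.#.#####.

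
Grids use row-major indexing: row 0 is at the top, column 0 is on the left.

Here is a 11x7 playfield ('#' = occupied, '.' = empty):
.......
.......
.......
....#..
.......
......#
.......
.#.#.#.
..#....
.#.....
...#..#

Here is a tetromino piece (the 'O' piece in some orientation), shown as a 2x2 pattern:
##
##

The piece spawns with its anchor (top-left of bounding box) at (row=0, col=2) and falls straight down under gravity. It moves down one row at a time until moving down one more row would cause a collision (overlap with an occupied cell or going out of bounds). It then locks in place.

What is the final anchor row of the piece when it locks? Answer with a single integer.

Answer: 5

Derivation:
Spawn at (row=0, col=2). Try each row:
  row 0: fits
  row 1: fits
  row 2: fits
  row 3: fits
  row 4: fits
  row 5: fits
  row 6: blocked -> lock at row 5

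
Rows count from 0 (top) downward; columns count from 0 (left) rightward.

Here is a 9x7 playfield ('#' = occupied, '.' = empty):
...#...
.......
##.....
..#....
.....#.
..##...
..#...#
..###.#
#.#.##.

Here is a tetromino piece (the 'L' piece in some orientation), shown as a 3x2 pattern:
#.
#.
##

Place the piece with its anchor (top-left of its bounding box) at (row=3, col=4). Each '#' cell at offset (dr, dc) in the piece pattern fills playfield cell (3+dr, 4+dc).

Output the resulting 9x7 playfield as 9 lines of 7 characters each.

Answer: ...#...
.......
##.....
..#.#..
....##.
..####.
..#...#
..###.#
#.#.##.

Derivation:
Fill (3+0,4+0) = (3,4)
Fill (3+1,4+0) = (4,4)
Fill (3+2,4+0) = (5,4)
Fill (3+2,4+1) = (5,5)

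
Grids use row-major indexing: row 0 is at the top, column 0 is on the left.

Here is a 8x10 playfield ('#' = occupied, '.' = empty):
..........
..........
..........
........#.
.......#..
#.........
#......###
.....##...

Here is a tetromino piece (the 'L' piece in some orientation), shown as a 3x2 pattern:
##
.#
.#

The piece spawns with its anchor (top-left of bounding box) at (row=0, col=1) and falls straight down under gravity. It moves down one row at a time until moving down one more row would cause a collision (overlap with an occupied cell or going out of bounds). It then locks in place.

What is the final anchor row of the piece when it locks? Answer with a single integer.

Spawn at (row=0, col=1). Try each row:
  row 0: fits
  row 1: fits
  row 2: fits
  row 3: fits
  row 4: fits
  row 5: fits
  row 6: blocked -> lock at row 5

Answer: 5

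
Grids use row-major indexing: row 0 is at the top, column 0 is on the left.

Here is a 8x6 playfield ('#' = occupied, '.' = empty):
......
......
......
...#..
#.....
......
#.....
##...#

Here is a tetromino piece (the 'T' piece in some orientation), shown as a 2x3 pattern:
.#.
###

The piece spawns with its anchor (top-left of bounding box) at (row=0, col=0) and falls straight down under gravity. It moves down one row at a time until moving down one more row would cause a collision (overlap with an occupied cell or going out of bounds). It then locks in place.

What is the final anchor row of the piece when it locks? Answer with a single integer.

Answer: 2

Derivation:
Spawn at (row=0, col=0). Try each row:
  row 0: fits
  row 1: fits
  row 2: fits
  row 3: blocked -> lock at row 2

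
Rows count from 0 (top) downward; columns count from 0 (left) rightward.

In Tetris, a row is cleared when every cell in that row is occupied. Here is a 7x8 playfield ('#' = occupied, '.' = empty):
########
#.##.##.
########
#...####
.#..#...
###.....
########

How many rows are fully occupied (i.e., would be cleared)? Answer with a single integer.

Check each row:
  row 0: 0 empty cells -> FULL (clear)
  row 1: 3 empty cells -> not full
  row 2: 0 empty cells -> FULL (clear)
  row 3: 3 empty cells -> not full
  row 4: 6 empty cells -> not full
  row 5: 5 empty cells -> not full
  row 6: 0 empty cells -> FULL (clear)
Total rows cleared: 3

Answer: 3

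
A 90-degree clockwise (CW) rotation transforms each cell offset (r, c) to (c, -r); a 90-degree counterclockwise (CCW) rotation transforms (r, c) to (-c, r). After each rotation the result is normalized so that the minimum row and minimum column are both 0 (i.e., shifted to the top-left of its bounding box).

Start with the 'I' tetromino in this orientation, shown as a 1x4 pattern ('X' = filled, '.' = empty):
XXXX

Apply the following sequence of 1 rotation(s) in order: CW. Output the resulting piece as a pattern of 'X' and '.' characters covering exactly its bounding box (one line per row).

Start:
XXXX
After rotation 1 (CW):
X
X
X
X

Answer: X
X
X
X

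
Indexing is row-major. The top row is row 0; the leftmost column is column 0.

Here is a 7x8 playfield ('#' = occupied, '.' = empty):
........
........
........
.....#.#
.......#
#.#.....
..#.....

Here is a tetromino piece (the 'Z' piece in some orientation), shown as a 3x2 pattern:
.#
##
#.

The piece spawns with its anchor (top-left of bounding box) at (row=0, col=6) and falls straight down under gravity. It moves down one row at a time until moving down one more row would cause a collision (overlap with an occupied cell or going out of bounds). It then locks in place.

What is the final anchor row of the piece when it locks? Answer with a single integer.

Spawn at (row=0, col=6). Try each row:
  row 0: fits
  row 1: fits
  row 2: blocked -> lock at row 1

Answer: 1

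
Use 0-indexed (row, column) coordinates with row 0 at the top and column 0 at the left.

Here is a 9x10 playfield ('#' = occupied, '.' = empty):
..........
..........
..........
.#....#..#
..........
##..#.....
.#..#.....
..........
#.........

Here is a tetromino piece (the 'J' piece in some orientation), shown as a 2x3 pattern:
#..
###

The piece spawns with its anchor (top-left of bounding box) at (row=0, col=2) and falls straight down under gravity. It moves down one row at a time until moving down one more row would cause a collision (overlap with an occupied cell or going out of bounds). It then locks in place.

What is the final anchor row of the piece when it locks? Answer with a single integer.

Answer: 3

Derivation:
Spawn at (row=0, col=2). Try each row:
  row 0: fits
  row 1: fits
  row 2: fits
  row 3: fits
  row 4: blocked -> lock at row 3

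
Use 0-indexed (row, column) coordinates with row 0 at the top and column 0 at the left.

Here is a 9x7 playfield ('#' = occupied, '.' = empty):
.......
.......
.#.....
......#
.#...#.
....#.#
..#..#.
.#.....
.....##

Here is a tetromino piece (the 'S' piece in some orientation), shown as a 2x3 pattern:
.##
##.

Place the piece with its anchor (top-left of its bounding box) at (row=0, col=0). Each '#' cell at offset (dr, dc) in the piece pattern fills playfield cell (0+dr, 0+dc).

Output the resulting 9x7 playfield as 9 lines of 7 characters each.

Answer: .##....
##.....
.#.....
......#
.#...#.
....#.#
..#..#.
.#.....
.....##

Derivation:
Fill (0+0,0+1) = (0,1)
Fill (0+0,0+2) = (0,2)
Fill (0+1,0+0) = (1,0)
Fill (0+1,0+1) = (1,1)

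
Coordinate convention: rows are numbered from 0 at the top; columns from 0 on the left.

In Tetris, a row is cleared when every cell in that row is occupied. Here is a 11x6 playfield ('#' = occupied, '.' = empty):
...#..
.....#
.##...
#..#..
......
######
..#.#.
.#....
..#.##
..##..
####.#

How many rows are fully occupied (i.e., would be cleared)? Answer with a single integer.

Answer: 1

Derivation:
Check each row:
  row 0: 5 empty cells -> not full
  row 1: 5 empty cells -> not full
  row 2: 4 empty cells -> not full
  row 3: 4 empty cells -> not full
  row 4: 6 empty cells -> not full
  row 5: 0 empty cells -> FULL (clear)
  row 6: 4 empty cells -> not full
  row 7: 5 empty cells -> not full
  row 8: 3 empty cells -> not full
  row 9: 4 empty cells -> not full
  row 10: 1 empty cell -> not full
Total rows cleared: 1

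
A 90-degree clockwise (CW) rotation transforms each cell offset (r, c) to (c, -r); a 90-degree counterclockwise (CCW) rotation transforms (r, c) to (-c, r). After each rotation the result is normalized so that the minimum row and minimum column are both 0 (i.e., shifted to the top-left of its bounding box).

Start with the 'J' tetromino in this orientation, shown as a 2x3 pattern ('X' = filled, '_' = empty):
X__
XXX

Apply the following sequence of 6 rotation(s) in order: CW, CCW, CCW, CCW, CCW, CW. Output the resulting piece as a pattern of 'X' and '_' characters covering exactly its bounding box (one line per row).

Answer: XXX
__X

Derivation:
Start:
X__
XXX
After rotation 1 (CW):
XX
X_
X_
After rotation 2 (CCW):
X__
XXX
After rotation 3 (CCW):
_X
_X
XX
After rotation 4 (CCW):
XXX
__X
After rotation 5 (CCW):
XX
X_
X_
After rotation 6 (CW):
XXX
__X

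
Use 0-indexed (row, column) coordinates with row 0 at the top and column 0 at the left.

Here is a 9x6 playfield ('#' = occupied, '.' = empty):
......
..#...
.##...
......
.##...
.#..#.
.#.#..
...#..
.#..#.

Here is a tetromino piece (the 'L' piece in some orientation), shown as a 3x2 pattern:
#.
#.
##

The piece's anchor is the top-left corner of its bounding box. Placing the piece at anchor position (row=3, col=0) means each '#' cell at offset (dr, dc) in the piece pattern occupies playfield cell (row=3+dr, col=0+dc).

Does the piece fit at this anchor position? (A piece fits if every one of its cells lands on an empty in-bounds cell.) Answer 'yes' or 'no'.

Answer: no

Derivation:
Check each piece cell at anchor (3, 0):
  offset (0,0) -> (3,0): empty -> OK
  offset (1,0) -> (4,0): empty -> OK
  offset (2,0) -> (5,0): empty -> OK
  offset (2,1) -> (5,1): occupied ('#') -> FAIL
All cells valid: no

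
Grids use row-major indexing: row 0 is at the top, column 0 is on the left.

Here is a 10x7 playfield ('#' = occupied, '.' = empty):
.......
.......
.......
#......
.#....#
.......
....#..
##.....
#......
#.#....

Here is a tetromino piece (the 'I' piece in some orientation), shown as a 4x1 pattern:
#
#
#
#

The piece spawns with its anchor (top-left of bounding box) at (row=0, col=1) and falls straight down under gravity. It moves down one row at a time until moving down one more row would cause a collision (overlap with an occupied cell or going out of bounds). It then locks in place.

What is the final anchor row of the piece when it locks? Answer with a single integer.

Answer: 0

Derivation:
Spawn at (row=0, col=1). Try each row:
  row 0: fits
  row 1: blocked -> lock at row 0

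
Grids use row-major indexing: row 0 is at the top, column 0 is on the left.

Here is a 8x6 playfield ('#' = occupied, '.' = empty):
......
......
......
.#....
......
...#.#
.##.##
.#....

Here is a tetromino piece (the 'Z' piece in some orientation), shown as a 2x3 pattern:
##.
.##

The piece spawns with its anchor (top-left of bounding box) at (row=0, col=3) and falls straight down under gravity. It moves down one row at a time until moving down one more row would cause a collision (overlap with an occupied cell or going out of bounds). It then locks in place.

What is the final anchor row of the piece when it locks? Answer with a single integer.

Answer: 3

Derivation:
Spawn at (row=0, col=3). Try each row:
  row 0: fits
  row 1: fits
  row 2: fits
  row 3: fits
  row 4: blocked -> lock at row 3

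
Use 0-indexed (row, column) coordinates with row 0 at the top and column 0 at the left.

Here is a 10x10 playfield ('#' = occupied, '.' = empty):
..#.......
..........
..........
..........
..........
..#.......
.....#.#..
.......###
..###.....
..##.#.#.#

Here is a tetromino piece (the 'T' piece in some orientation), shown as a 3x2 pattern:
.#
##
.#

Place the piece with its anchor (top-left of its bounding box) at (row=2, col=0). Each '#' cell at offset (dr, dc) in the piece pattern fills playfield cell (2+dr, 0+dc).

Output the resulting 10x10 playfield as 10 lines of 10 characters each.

Fill (2+0,0+1) = (2,1)
Fill (2+1,0+0) = (3,0)
Fill (2+1,0+1) = (3,1)
Fill (2+2,0+1) = (4,1)

Answer: ..#.......
..........
.#........
##........
.#........
..#.......
.....#.#..
.......###
..###.....
..##.#.#.#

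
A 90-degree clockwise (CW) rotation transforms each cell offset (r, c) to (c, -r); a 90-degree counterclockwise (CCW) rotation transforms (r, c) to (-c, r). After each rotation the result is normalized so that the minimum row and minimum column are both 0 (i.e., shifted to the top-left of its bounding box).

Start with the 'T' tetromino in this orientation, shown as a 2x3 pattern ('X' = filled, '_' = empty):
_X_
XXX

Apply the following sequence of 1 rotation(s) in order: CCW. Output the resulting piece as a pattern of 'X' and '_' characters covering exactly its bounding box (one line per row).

Start:
_X_
XXX
After rotation 1 (CCW):
_X
XX
_X

Answer: _X
XX
_X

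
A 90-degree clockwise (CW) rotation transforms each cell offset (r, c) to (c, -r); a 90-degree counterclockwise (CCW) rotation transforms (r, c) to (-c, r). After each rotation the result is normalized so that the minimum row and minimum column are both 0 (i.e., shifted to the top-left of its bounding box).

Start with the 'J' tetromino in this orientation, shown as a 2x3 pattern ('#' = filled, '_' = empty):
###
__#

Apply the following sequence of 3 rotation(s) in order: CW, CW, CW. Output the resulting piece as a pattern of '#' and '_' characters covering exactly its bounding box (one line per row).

Start:
###
__#
After rotation 1 (CW):
_#
_#
##
After rotation 2 (CW):
#__
###
After rotation 3 (CW):
##
#_
#_

Answer: ##
#_
#_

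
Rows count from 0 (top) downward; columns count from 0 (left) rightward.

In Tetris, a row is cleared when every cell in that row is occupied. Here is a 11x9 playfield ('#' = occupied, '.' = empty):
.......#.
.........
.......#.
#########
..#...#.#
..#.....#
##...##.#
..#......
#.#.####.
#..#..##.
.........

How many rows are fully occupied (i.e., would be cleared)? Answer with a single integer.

Answer: 1

Derivation:
Check each row:
  row 0: 8 empty cells -> not full
  row 1: 9 empty cells -> not full
  row 2: 8 empty cells -> not full
  row 3: 0 empty cells -> FULL (clear)
  row 4: 6 empty cells -> not full
  row 5: 7 empty cells -> not full
  row 6: 4 empty cells -> not full
  row 7: 8 empty cells -> not full
  row 8: 3 empty cells -> not full
  row 9: 5 empty cells -> not full
  row 10: 9 empty cells -> not full
Total rows cleared: 1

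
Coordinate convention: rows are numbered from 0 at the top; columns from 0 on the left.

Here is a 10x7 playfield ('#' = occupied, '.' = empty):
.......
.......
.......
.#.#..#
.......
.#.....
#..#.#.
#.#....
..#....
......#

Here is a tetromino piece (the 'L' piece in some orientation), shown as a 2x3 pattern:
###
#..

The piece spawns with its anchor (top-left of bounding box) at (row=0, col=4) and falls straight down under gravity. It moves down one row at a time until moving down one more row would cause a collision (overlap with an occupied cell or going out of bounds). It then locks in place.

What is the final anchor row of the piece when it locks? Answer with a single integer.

Spawn at (row=0, col=4). Try each row:
  row 0: fits
  row 1: fits
  row 2: fits
  row 3: blocked -> lock at row 2

Answer: 2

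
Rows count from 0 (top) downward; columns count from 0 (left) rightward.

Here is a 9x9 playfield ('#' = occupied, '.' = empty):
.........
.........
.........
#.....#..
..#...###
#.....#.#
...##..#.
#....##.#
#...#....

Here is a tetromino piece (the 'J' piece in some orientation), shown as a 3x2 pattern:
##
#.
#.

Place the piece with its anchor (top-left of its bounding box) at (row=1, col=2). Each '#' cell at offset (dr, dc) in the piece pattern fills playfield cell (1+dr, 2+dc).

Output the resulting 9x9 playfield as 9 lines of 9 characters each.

Answer: .........
..##.....
..#......
#.#...#..
..#...###
#.....#.#
...##..#.
#....##.#
#...#....

Derivation:
Fill (1+0,2+0) = (1,2)
Fill (1+0,2+1) = (1,3)
Fill (1+1,2+0) = (2,2)
Fill (1+2,2+0) = (3,2)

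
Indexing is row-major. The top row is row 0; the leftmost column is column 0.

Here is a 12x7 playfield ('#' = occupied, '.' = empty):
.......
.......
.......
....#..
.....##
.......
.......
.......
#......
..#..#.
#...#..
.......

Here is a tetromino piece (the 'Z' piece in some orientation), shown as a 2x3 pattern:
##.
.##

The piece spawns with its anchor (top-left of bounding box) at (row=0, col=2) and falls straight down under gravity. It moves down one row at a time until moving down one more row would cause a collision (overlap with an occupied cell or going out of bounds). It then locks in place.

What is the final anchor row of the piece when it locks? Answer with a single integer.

Answer: 1

Derivation:
Spawn at (row=0, col=2). Try each row:
  row 0: fits
  row 1: fits
  row 2: blocked -> lock at row 1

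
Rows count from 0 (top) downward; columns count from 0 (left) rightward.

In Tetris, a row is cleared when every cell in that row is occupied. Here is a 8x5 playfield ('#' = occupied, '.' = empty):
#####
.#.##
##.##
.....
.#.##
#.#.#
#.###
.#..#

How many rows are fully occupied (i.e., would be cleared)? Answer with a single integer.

Check each row:
  row 0: 0 empty cells -> FULL (clear)
  row 1: 2 empty cells -> not full
  row 2: 1 empty cell -> not full
  row 3: 5 empty cells -> not full
  row 4: 2 empty cells -> not full
  row 5: 2 empty cells -> not full
  row 6: 1 empty cell -> not full
  row 7: 3 empty cells -> not full
Total rows cleared: 1

Answer: 1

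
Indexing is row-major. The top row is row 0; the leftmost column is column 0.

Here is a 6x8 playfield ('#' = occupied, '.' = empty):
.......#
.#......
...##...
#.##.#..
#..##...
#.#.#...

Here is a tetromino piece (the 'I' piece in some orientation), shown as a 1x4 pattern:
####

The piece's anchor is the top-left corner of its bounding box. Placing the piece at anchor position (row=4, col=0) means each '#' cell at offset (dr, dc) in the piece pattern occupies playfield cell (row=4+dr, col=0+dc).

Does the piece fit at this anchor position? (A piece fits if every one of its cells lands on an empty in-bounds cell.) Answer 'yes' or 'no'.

Answer: no

Derivation:
Check each piece cell at anchor (4, 0):
  offset (0,0) -> (4,0): occupied ('#') -> FAIL
  offset (0,1) -> (4,1): empty -> OK
  offset (0,2) -> (4,2): empty -> OK
  offset (0,3) -> (4,3): occupied ('#') -> FAIL
All cells valid: no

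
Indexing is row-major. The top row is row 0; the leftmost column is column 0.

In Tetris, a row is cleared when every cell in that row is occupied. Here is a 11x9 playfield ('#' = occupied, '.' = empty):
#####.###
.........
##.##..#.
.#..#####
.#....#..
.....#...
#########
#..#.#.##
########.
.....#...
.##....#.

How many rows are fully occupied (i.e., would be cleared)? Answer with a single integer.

Answer: 1

Derivation:
Check each row:
  row 0: 1 empty cell -> not full
  row 1: 9 empty cells -> not full
  row 2: 4 empty cells -> not full
  row 3: 3 empty cells -> not full
  row 4: 7 empty cells -> not full
  row 5: 8 empty cells -> not full
  row 6: 0 empty cells -> FULL (clear)
  row 7: 4 empty cells -> not full
  row 8: 1 empty cell -> not full
  row 9: 8 empty cells -> not full
  row 10: 6 empty cells -> not full
Total rows cleared: 1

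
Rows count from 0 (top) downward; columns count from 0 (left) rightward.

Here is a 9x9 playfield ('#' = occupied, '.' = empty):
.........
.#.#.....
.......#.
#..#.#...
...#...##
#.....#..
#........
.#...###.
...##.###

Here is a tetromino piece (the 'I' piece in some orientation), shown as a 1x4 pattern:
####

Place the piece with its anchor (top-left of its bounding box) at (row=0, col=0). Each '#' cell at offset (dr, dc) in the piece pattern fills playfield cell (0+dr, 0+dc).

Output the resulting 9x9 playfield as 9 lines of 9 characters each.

Fill (0+0,0+0) = (0,0)
Fill (0+0,0+1) = (0,1)
Fill (0+0,0+2) = (0,2)
Fill (0+0,0+3) = (0,3)

Answer: ####.....
.#.#.....
.......#.
#..#.#...
...#...##
#.....#..
#........
.#...###.
...##.###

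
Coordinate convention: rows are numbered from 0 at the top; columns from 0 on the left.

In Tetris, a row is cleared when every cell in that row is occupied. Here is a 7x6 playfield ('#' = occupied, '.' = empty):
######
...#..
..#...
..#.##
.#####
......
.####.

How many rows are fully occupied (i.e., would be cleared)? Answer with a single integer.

Check each row:
  row 0: 0 empty cells -> FULL (clear)
  row 1: 5 empty cells -> not full
  row 2: 5 empty cells -> not full
  row 3: 3 empty cells -> not full
  row 4: 1 empty cell -> not full
  row 5: 6 empty cells -> not full
  row 6: 2 empty cells -> not full
Total rows cleared: 1

Answer: 1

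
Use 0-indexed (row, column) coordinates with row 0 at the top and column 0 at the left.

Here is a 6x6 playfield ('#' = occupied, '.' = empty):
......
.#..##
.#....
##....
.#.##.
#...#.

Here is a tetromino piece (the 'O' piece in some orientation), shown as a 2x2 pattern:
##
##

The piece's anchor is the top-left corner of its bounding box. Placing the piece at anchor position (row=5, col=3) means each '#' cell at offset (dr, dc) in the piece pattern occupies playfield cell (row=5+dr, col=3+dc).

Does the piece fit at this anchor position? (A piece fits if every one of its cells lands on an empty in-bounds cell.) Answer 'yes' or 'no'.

Answer: no

Derivation:
Check each piece cell at anchor (5, 3):
  offset (0,0) -> (5,3): empty -> OK
  offset (0,1) -> (5,4): occupied ('#') -> FAIL
  offset (1,0) -> (6,3): out of bounds -> FAIL
  offset (1,1) -> (6,4): out of bounds -> FAIL
All cells valid: no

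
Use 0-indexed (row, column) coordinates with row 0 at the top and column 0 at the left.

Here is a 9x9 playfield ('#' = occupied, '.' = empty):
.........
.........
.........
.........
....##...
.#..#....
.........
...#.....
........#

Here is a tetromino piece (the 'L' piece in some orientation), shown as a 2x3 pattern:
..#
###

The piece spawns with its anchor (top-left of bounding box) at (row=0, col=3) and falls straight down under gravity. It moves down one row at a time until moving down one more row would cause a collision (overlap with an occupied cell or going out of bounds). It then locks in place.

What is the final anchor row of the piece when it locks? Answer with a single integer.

Answer: 2

Derivation:
Spawn at (row=0, col=3). Try each row:
  row 0: fits
  row 1: fits
  row 2: fits
  row 3: blocked -> lock at row 2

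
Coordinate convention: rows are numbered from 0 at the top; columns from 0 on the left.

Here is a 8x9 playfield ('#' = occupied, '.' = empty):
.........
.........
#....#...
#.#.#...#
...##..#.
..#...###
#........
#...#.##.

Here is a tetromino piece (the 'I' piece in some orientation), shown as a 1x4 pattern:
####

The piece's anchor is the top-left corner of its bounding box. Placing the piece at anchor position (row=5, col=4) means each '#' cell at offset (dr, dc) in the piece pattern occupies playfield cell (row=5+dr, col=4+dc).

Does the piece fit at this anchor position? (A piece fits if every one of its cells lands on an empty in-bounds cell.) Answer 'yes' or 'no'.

Answer: no

Derivation:
Check each piece cell at anchor (5, 4):
  offset (0,0) -> (5,4): empty -> OK
  offset (0,1) -> (5,5): empty -> OK
  offset (0,2) -> (5,6): occupied ('#') -> FAIL
  offset (0,3) -> (5,7): occupied ('#') -> FAIL
All cells valid: no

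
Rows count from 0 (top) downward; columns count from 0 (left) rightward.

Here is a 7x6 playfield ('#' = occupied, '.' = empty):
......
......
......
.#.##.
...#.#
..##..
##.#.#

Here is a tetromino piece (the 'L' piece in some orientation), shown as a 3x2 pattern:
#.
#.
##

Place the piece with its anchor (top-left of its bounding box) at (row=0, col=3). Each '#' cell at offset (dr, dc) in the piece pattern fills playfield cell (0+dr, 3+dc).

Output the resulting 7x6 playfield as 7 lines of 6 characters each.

Answer: ...#..
...#..
...##.
.#.##.
...#.#
..##..
##.#.#

Derivation:
Fill (0+0,3+0) = (0,3)
Fill (0+1,3+0) = (1,3)
Fill (0+2,3+0) = (2,3)
Fill (0+2,3+1) = (2,4)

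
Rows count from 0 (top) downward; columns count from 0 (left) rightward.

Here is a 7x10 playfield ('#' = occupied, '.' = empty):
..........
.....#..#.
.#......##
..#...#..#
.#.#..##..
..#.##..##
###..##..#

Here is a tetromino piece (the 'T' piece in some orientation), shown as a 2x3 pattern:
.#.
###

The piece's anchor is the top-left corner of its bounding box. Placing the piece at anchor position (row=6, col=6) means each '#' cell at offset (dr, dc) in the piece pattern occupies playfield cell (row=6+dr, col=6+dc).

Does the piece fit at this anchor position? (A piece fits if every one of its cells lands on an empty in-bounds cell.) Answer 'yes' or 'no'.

Check each piece cell at anchor (6, 6):
  offset (0,1) -> (6,7): empty -> OK
  offset (1,0) -> (7,6): out of bounds -> FAIL
  offset (1,1) -> (7,7): out of bounds -> FAIL
  offset (1,2) -> (7,8): out of bounds -> FAIL
All cells valid: no

Answer: no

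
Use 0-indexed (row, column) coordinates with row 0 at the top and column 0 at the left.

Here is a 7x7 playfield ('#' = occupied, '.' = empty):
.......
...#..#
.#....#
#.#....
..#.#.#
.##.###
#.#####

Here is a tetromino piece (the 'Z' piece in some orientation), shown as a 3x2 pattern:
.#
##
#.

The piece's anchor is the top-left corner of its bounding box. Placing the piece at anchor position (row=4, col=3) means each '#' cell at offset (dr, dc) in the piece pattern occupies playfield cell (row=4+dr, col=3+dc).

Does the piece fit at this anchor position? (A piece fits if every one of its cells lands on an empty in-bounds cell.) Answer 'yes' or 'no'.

Check each piece cell at anchor (4, 3):
  offset (0,1) -> (4,4): occupied ('#') -> FAIL
  offset (1,0) -> (5,3): empty -> OK
  offset (1,1) -> (5,4): occupied ('#') -> FAIL
  offset (2,0) -> (6,3): occupied ('#') -> FAIL
All cells valid: no

Answer: no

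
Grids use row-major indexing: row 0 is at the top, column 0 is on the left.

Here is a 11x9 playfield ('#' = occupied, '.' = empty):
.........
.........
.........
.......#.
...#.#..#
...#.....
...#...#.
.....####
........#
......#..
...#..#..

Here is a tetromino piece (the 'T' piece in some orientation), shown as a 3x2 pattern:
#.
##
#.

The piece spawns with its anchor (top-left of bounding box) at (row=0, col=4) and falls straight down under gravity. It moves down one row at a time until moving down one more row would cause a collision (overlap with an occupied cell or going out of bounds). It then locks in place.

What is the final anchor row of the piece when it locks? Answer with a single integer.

Spawn at (row=0, col=4). Try each row:
  row 0: fits
  row 1: fits
  row 2: fits
  row 3: blocked -> lock at row 2

Answer: 2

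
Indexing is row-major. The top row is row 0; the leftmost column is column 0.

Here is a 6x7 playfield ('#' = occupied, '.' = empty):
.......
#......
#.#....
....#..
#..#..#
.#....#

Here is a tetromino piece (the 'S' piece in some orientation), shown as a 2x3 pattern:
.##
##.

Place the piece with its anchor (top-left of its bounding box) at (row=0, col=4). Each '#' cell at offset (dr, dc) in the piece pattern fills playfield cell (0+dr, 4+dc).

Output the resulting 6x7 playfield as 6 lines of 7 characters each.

Answer: .....##
#...##.
#.#....
....#..
#..#..#
.#....#

Derivation:
Fill (0+0,4+1) = (0,5)
Fill (0+0,4+2) = (0,6)
Fill (0+1,4+0) = (1,4)
Fill (0+1,4+1) = (1,5)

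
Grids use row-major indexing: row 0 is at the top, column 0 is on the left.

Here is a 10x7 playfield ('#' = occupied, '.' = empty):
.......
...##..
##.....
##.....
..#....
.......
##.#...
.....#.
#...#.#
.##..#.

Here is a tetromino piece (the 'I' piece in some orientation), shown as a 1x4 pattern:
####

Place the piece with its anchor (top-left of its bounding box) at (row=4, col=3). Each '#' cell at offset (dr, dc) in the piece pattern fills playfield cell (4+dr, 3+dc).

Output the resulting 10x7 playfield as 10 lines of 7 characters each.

Answer: .......
...##..
##.....
##.....
..#####
.......
##.#...
.....#.
#...#.#
.##..#.

Derivation:
Fill (4+0,3+0) = (4,3)
Fill (4+0,3+1) = (4,4)
Fill (4+0,3+2) = (4,5)
Fill (4+0,3+3) = (4,6)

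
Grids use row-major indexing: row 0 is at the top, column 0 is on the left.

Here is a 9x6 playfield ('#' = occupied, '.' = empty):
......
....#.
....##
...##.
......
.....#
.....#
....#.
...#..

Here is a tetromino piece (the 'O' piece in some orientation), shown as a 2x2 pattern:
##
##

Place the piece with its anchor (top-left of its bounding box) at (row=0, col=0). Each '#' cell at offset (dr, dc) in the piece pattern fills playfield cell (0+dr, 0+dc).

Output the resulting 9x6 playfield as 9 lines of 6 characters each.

Fill (0+0,0+0) = (0,0)
Fill (0+0,0+1) = (0,1)
Fill (0+1,0+0) = (1,0)
Fill (0+1,0+1) = (1,1)

Answer: ##....
##..#.
....##
...##.
......
.....#
.....#
....#.
...#..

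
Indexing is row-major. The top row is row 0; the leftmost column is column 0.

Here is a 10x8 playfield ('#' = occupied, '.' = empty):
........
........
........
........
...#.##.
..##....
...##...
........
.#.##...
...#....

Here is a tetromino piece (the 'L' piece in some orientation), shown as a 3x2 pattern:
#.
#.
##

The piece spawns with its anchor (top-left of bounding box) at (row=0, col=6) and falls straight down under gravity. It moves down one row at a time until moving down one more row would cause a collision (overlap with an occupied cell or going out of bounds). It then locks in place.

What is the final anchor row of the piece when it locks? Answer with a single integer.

Spawn at (row=0, col=6). Try each row:
  row 0: fits
  row 1: fits
  row 2: blocked -> lock at row 1

Answer: 1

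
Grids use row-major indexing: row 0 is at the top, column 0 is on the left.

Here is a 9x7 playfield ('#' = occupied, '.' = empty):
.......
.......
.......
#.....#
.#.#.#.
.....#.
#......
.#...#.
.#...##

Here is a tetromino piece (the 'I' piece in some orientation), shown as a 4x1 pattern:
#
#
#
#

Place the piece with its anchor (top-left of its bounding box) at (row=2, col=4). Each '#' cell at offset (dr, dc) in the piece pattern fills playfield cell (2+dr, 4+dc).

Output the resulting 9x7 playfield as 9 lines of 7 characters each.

Fill (2+0,4+0) = (2,4)
Fill (2+1,4+0) = (3,4)
Fill (2+2,4+0) = (4,4)
Fill (2+3,4+0) = (5,4)

Answer: .......
.......
....#..
#...#.#
.#.###.
....##.
#......
.#...#.
.#...##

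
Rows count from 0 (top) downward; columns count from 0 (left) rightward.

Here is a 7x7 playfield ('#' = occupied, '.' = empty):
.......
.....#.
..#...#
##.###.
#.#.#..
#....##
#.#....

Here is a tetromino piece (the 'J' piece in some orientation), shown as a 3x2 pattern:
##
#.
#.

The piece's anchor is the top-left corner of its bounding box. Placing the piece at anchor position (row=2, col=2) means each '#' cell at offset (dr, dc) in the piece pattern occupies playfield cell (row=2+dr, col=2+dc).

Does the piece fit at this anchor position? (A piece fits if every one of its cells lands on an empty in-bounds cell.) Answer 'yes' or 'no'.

Answer: no

Derivation:
Check each piece cell at anchor (2, 2):
  offset (0,0) -> (2,2): occupied ('#') -> FAIL
  offset (0,1) -> (2,3): empty -> OK
  offset (1,0) -> (3,2): empty -> OK
  offset (2,0) -> (4,2): occupied ('#') -> FAIL
All cells valid: no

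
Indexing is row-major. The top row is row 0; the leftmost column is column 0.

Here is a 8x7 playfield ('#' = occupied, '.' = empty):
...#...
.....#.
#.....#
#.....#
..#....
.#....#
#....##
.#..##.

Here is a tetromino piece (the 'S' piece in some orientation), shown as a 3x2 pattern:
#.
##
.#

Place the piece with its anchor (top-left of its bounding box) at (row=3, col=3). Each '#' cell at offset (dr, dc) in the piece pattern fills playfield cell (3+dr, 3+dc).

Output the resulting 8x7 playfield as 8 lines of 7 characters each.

Fill (3+0,3+0) = (3,3)
Fill (3+1,3+0) = (4,3)
Fill (3+1,3+1) = (4,4)
Fill (3+2,3+1) = (5,4)

Answer: ...#...
.....#.
#.....#
#..#..#
..###..
.#..#.#
#....##
.#..##.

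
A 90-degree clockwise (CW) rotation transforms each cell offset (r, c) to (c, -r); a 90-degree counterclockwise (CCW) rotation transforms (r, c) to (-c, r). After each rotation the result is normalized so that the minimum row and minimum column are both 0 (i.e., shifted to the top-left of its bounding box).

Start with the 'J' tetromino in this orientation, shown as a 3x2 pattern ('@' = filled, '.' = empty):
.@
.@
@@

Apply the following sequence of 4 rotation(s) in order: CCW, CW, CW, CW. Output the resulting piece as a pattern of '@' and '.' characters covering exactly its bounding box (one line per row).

Answer: @@
@.
@.

Derivation:
Start:
.@
.@
@@
After rotation 1 (CCW):
@@@
..@
After rotation 2 (CW):
.@
.@
@@
After rotation 3 (CW):
@..
@@@
After rotation 4 (CW):
@@
@.
@.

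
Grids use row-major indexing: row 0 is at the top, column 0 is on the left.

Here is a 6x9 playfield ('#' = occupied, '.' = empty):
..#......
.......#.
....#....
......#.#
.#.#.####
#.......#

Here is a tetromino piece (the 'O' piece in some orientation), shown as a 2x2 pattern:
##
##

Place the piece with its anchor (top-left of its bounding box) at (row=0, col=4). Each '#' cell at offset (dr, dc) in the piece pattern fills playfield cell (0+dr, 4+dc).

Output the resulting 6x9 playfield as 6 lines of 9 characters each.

Answer: ..#.##...
....##.#.
....#....
......#.#
.#.#.####
#.......#

Derivation:
Fill (0+0,4+0) = (0,4)
Fill (0+0,4+1) = (0,5)
Fill (0+1,4+0) = (1,4)
Fill (0+1,4+1) = (1,5)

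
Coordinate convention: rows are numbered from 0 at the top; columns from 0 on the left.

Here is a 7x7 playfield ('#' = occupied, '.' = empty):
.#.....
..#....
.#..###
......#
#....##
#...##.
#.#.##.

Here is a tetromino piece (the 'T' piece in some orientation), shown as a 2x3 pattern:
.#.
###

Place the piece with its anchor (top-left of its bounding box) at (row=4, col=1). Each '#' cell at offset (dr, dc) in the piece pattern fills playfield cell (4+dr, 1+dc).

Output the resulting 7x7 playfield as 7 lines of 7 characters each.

Answer: .#.....
..#....
.#..###
......#
#.#..##
######.
#.#.##.

Derivation:
Fill (4+0,1+1) = (4,2)
Fill (4+1,1+0) = (5,1)
Fill (4+1,1+1) = (5,2)
Fill (4+1,1+2) = (5,3)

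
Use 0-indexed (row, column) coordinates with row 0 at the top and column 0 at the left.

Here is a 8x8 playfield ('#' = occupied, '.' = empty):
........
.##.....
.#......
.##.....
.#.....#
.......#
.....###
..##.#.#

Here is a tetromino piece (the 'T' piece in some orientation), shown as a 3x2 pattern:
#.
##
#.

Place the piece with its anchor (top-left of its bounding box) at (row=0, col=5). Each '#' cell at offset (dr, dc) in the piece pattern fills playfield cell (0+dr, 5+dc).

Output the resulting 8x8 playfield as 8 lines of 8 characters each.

Fill (0+0,5+0) = (0,5)
Fill (0+1,5+0) = (1,5)
Fill (0+1,5+1) = (1,6)
Fill (0+2,5+0) = (2,5)

Answer: .....#..
.##..##.
.#...#..
.##.....
.#.....#
.......#
.....###
..##.#.#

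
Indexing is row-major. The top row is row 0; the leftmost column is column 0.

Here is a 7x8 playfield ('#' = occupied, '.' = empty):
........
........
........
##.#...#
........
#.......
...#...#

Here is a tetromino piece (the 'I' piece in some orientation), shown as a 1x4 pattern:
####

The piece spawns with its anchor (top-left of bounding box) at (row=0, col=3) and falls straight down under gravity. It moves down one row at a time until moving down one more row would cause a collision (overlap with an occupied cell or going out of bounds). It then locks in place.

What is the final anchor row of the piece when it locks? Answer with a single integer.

Answer: 2

Derivation:
Spawn at (row=0, col=3). Try each row:
  row 0: fits
  row 1: fits
  row 2: fits
  row 3: blocked -> lock at row 2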